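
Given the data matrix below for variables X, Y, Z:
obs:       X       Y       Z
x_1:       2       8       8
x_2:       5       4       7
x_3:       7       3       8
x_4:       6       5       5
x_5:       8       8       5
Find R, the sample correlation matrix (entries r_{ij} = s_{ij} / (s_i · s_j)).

Step 1 — column means:
  mean(X) = (2 + 5 + 7 + 6 + 8) / 5 = 28/5 = 5.6
  mean(Y) = (8 + 4 + 3 + 5 + 8) / 5 = 28/5 = 5.6
  mean(Z) = (8 + 7 + 8 + 5 + 5) / 5 = 33/5 = 6.6

Step 2 — sample variances and covariances s[i,j] = (1/(n-1)) · Σ_k (x_{k,i} - mean_i) · (x_{k,j} - mean_j), with n-1 = 4:
  s[X,X] = ((-3.6)·(-3.6) + (-0.6)·(-0.6) + (1.4)·(1.4) + (0.4)·(0.4) + (2.4)·(2.4)) / 4 = 21.2/4 = 5.3
  s[X,Y] = ((-3.6)·(2.4) + (-0.6)·(-1.6) + (1.4)·(-2.6) + (0.4)·(-0.6) + (2.4)·(2.4)) / 4 = -5.8/4 = -1.45
  s[X,Z] = ((-3.6)·(1.4) + (-0.6)·(0.4) + (1.4)·(1.4) + (0.4)·(-1.6) + (2.4)·(-1.6)) / 4 = -7.8/4 = -1.95
  s[Y,Y] = ((2.4)·(2.4) + (-1.6)·(-1.6) + (-2.6)·(-2.6) + (-0.6)·(-0.6) + (2.4)·(2.4)) / 4 = 21.2/4 = 5.3
  s[Y,Z] = ((2.4)·(1.4) + (-1.6)·(0.4) + (-2.6)·(1.4) + (-0.6)·(-1.6) + (2.4)·(-1.6)) / 4 = -3.8/4 = -0.95
  s[Z,Z] = ((1.4)·(1.4) + (0.4)·(0.4) + (1.4)·(1.4) + (-1.6)·(-1.6) + (-1.6)·(-1.6)) / 4 = 9.2/4 = 2.3
  Sample standard deviations s_i = √(s[i,i]):
  s(X) = √(5.3) = 2.3022
  s(Y) = √(5.3) = 2.3022
  s(Z) = √(2.3) = 1.5166

Step 3 — r_{ij} = s_{ij} / (s_i · s_j):
  r[X,X] = 1 (diagonal).
  r[X,Y] = -1.45 / (2.3022 · 2.3022) = -1.45 / 5.3 = -0.2736
  r[X,Z] = -1.95 / (2.3022 · 1.5166) = -1.95 / 3.4914 = -0.5585
  r[Y,Y] = 1 (diagonal).
  r[Y,Z] = -0.95 / (2.3022 · 1.5166) = -0.95 / 3.4914 = -0.2721
  r[Z,Z] = 1 (diagonal).

R is symmetric with unit diagonal. Assembling:

R = [[1, -0.2736, -0.5585],
 [-0.2736, 1, -0.2721],
 [-0.5585, -0.2721, 1]]


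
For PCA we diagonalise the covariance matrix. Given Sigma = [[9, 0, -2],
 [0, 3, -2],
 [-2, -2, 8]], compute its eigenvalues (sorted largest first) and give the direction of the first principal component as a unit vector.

Step 1 — characteristic polynomial p(λ) = det(λI - Sigma) = λ³ - tr·λ² + c_1·λ - det, where tr = trace, c_1 = sum of the principal 2×2 minors, det = det(Sigma):
  tr = 9 + 3 + 8 = 20,
  c_1 = (9·3 - (0)²) + (9·8 - (-2)²) + (3·8 - (-2)²) = 27 + 68 + 20 = 115,
  det = 9·(3·8 - (-2)²) - (0)·((0)·8 - (-2)·(-2)) + (-2)·((0)·(-2) - 3·(-2)) = 9·(20) - (0)·(-4) + (-2)·(6) = 168.
  So p(λ) = λ³ - 20λ² + 115λ - 168.
Step 2 — look for an integer root (rational root theorem: any rational root is an integer divisor of 168). Testing λ = 7:
  p(7) = 343 - 980 + 805 - 168 = 0  ✓
  Dividing out (λ - 7): p(λ) = (λ - 7)(λ² - 13λ + 24).
Step 3 — remaining eigenvalues from the quadratic λ² - 13λ + 24 = 0:
  Δ = 13² - 4·24 = 169 - 96 = 73,  λ = (13 ± √73)/2 = (13 ± 8.544)/2 ≈ 10.772 or 2.228.
  Sorted: λ_1 = 10.772,  λ_2 = 7,  λ_3 = 2.228  (check: sum = 20 = tr ✓).

Step 4 — unit eigenvector for λ_1 ≈ 10.772: v spans the null space of (Sigma - λ_1 I), whose rows are
  r_1 = (-1.772, 0, -2),  r_2 = (0, -7.772, -2),  r_3 = (-2, -2, -2.772).
  v is orthogonal to every row, so take v ∝ r_1 × r_2 = ((0)·(-2) - (-2)·(-7.772), (-2)·(0) - (-1.772)·(-2), (-1.772)·(-7.772) - (0)·(0)) ≈ (-15.544, -3.544, 13.772).
  Rescale (multiply by -1 so the first nonzero entry is positive): u = (15.544, 3.544, -13.772).
  ||u|| = √((15.544)² + (3.544)² + (-13.772)²) = √(443.8441) ≈ 21.0676,  v_1 = u/||u|| ≈ (0.7378, 0.1682, -0.6537) (||v_1|| = 1).

λ_1 = 10.772,  λ_2 = 7,  λ_3 = 2.228;  v_1 ≈ (0.7378, 0.1682, -0.6537)


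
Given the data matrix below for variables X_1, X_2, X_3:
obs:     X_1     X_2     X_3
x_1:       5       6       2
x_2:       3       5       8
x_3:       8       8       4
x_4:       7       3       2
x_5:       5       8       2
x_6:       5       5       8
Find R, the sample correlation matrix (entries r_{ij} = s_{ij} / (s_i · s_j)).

Step 1 — column means:
  mean(X_1) = (5 + 3 + 8 + 7 + 5 + 5) / 6 = 33/6 = 5.5
  mean(X_2) = (6 + 5 + 8 + 3 + 8 + 5) / 6 = 35/6 = 5.8333
  mean(X_3) = (2 + 8 + 4 + 2 + 2 + 8) / 6 = 26/6 = 4.3333

Step 2 — sample variances and covariances s[i,j] = (1/(n-1)) · Σ_k (x_{k,i} - mean_i) · (x_{k,j} - mean_j), with n-1 = 5:
  s[X_1,X_1] = ((-0.5)·(-0.5) + (-2.5)·(-2.5) + (2.5)·(2.5) + (1.5)·(1.5) + (-0.5)·(-0.5) + (-0.5)·(-0.5)) / 5 = 15.5/5 = 3.1
  s[X_1,X_2] = ((-0.5)·(0.1667) + (-2.5)·(-0.8333) + (2.5)·(2.1667) + (1.5)·(-2.8333) + (-0.5)·(2.1667) + (-0.5)·(-0.8333)) / 5 = 2.5/5 = 0.5
  s[X_1,X_3] = ((-0.5)·(-2.3333) + (-2.5)·(3.6667) + (2.5)·(-0.3333) + (1.5)·(-2.3333) + (-0.5)·(-2.3333) + (-0.5)·(3.6667)) / 5 = -13/5 = -2.6
  s[X_2,X_2] = ((0.1667)·(0.1667) + (-0.8333)·(-0.8333) + (2.1667)·(2.1667) + (-2.8333)·(-2.8333) + (2.1667)·(2.1667) + (-0.8333)·(-0.8333)) / 5 = 18.8333/5 = 3.7667
  s[X_2,X_3] = ((0.1667)·(-2.3333) + (-0.8333)·(3.6667) + (2.1667)·(-0.3333) + (-2.8333)·(-2.3333) + (2.1667)·(-2.3333) + (-0.8333)·(3.6667)) / 5 = -5.6667/5 = -1.1333
  s[X_3,X_3] = ((-2.3333)·(-2.3333) + (3.6667)·(3.6667) + (-0.3333)·(-0.3333) + (-2.3333)·(-2.3333) + (-2.3333)·(-2.3333) + (3.6667)·(3.6667)) / 5 = 43.3333/5 = 8.6667
  Sample standard deviations s_i = √(s[i,i]):
  s(X_1) = √(3.1) = 1.7607
  s(X_2) = √(3.7667) = 1.9408
  s(X_3) = √(8.6667) = 2.9439

Step 3 — r_{ij} = s_{ij} / (s_i · s_j):
  r[X_1,X_1] = 1 (diagonal).
  r[X_1,X_2] = 0.5 / (1.7607 · 1.9408) = 0.5 / 3.4171 = 0.1463
  r[X_1,X_3] = -2.6 / (1.7607 · 2.9439) = -2.6 / 5.1833 = -0.5016
  r[X_2,X_2] = 1 (diagonal).
  r[X_2,X_3] = -1.1333 / (1.9408 · 2.9439) = -1.1333 / 5.7135 = -0.1984
  r[X_3,X_3] = 1 (diagonal).

R is symmetric with unit diagonal. Assembling:

R = [[1, 0.1463, -0.5016],
 [0.1463, 1, -0.1984],
 [-0.5016, -0.1984, 1]]


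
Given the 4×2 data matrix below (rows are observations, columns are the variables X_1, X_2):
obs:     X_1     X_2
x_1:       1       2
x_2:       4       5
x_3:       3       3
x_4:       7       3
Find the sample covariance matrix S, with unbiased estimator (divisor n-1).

Step 1 — column means:
  mean(X_1) = (1 + 4 + 3 + 7) / 4 = 15/4 = 3.75
  mean(X_2) = (2 + 5 + 3 + 3) / 4 = 13/4 = 3.25

Step 2 — sample covariance S[i,j] = (1/(n-1)) · Σ_k (x_{k,i} - mean_i) · (x_{k,j} - mean_j), with n-1 = 3.
  S[X_1,X_1] = ((-2.75)·(-2.75) + (0.25)·(0.25) + (-0.75)·(-0.75) + (3.25)·(3.25)) / 3 = 18.75/3 = 6.25
  S[X_1,X_2] = ((-2.75)·(-1.25) + (0.25)·(1.75) + (-0.75)·(-0.25) + (3.25)·(-0.25)) / 3 = 3.25/3 = 1.0833
  S[X_2,X_2] = ((-1.25)·(-1.25) + (1.75)·(1.75) + (-0.25)·(-0.25) + (-0.25)·(-0.25)) / 3 = 4.75/3 = 1.5833

S is symmetric (S[j,i] = S[i,j]). Assembling:

S = [[6.25, 1.0833],
 [1.0833, 1.5833]]


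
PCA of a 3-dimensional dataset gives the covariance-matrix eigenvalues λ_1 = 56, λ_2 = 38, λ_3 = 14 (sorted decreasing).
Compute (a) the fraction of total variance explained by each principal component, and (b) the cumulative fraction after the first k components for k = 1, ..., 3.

Step 1 — total variance = trace(Sigma) = Σ λ_i = 56 + 38 + 14 = 108.

Step 2 — fraction explained by component i = λ_i / Σ λ:
  PC1: 56/108 = 0.5185
  PC2: 38/108 = 0.3519
  PC3: 14/108 = 0.1296

Step 3 — cumulative fraction after k components = (λ_1 + ... + λ_k) / Σ λ:
  k = 1: 56/108 = 0.5185
  k = 2: (56 + 38)/108 = 94/108 = 0.8704
  k = 3: (56 + 38 + 14)/108 = 108/108 = 1

Summary (fraction, with percent):

explained: PC1 0.5185 (51.85%), PC2 0.3519 (35.19%), PC3 0.1296 (12.96%);  cumulative: 0.5185, 0.8704, 1


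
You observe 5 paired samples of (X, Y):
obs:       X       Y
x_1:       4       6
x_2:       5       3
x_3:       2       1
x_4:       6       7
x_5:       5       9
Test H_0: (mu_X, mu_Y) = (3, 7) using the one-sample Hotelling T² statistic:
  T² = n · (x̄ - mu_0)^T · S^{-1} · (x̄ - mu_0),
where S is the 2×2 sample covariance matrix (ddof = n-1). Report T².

Step 1 — sample mean vector:
  mean(X) = (4 + 5 + 2 + 6 + 5) / 5 = 22/5 = 4.4
  mean(Y) = (6 + 3 + 1 + 7 + 9) / 5 = 26/5 = 5.2
  x̄ = (4.4, 5.2),  deviation x̄ - mu_0 = (4.4, 5.2) - (3, 7) = (1.4, -1.8).

Step 2 — sample covariance matrix, S[i,j] = (1/(n-1)) · Σ_k (x_{k,i} - mean_i) · (x_{k,j} - mean_j), divisor n-1 = 4:
  S[X,X] = ((-0.4)·(-0.4) + (0.6)·(0.6) + (-2.4)·(-2.4) + (1.6)·(1.6) + (0.6)·(0.6)) / 4 = 9.2/4 = 2.3
  S[X,Y] = ((-0.4)·(0.8) + (0.6)·(-2.2) + (-2.4)·(-4.2) + (1.6)·(1.8) + (0.6)·(3.8)) / 4 = 13.6/4 = 3.4
  S[Y,Y] = ((0.8)·(0.8) + (-2.2)·(-2.2) + (-4.2)·(-4.2) + (1.8)·(1.8) + (3.8)·(3.8)) / 4 = 40.8/4 = 10.2
  S = [[2.3, 3.4],
 [3.4, 10.2]].

Step 3 — invert S. det(S) = 2.3·10.2 - (3.4)² = 11.9.
  S^{-1} = (1/det) · [[d, -b], [-b, a]] = [[0.8571, -0.2857],
 [-0.2857, 0.1933]].

Step 4 — quadratic form (x̄ - mu_0)^T · S^{-1} · (x̄ - mu_0):
  S^{-1} · (x̄ - mu_0) = (1.7143, -0.7479),
  (x̄ - mu_0)^T · [...] = (1.4)·(1.7143) + (-1.8)·(-0.7479) = 3.7462.

Step 5 — scale by n: T² = 5 · 3.7462 = 18.7311.

T² ≈ 18.7311


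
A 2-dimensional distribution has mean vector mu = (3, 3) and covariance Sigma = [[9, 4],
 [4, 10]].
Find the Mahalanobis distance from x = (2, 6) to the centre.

Step 1 — centre the observation: (x - mu) = (-1, 3).

Step 2 — invert Sigma. det(Sigma) = 9·10 - (4)² = 74.
  Sigma^{-1} = (1/det) · [[d, -b], [-b, a]] = [[0.1351, -0.0541],
 [-0.0541, 0.1216]].

Step 3 — form the quadratic (x - mu)^T · Sigma^{-1} · (x - mu):
  Sigma^{-1} · (x - mu) = (-0.2973, 0.4189).
  (x - mu)^T · [Sigma^{-1} · (x - mu)] = (-1)·(-0.2973) + (3)·(0.4189) = 1.5541.

Step 4 — take square root: d = √(1.5541) ≈ 1.2466.

d(x, mu) = √(1.5541) ≈ 1.2466


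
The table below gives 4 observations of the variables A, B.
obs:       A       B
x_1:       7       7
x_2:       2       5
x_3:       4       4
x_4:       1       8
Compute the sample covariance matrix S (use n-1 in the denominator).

Step 1 — column means:
  mean(A) = (7 + 2 + 4 + 1) / 4 = 14/4 = 3.5
  mean(B) = (7 + 5 + 4 + 8) / 4 = 24/4 = 6

Step 2 — sample covariance S[i,j] = (1/(n-1)) · Σ_k (x_{k,i} - mean_i) · (x_{k,j} - mean_j), with n-1 = 3.
  S[A,A] = ((3.5)·(3.5) + (-1.5)·(-1.5) + (0.5)·(0.5) + (-2.5)·(-2.5)) / 3 = 21/3 = 7
  S[A,B] = ((3.5)·(1) + (-1.5)·(-1) + (0.5)·(-2) + (-2.5)·(2)) / 3 = -1/3 = -0.3333
  S[B,B] = ((1)·(1) + (-1)·(-1) + (-2)·(-2) + (2)·(2)) / 3 = 10/3 = 3.3333

S is symmetric (S[j,i] = S[i,j]). Assembling:

S = [[7, -0.3333],
 [-0.3333, 3.3333]]


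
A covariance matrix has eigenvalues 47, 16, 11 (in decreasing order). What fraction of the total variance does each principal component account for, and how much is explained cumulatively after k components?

Step 1 — total variance = trace(Sigma) = Σ λ_i = 47 + 16 + 11 = 74.

Step 2 — fraction explained by component i = λ_i / Σ λ:
  PC1: 47/74 = 0.6351
  PC2: 16/74 = 0.2162
  PC3: 11/74 = 0.1486

Step 3 — cumulative fraction after k components = (λ_1 + ... + λ_k) / Σ λ:
  k = 1: 47/74 = 0.6351
  k = 2: (47 + 16)/74 = 63/74 = 0.8514
  k = 3: (47 + 16 + 11)/74 = 74/74 = 1

Summary (fraction, with percent):

explained: PC1 0.6351 (63.51%), PC2 0.2162 (21.62%), PC3 0.1486 (14.86%);  cumulative: 0.6351, 0.8514, 1


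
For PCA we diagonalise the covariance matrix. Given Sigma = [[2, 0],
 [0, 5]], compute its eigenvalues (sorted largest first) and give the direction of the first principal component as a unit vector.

Step 1 — characteristic polynomial of 2×2 Sigma:
  det(Sigma - λI) = λ² - trace · λ + det = 0.
  trace = 2 + 5 = 7, det = 2·5 - (0)² = 10.
Step 2 — discriminant:
  Δ = trace² - 4·det = 49 - 40 = 9.
Step 3 — eigenvalues:
  λ = (trace ± √Δ)/2 = (7 ± 3)/2,
  λ_1 = 5,  λ_2 = 2.

Step 4 — unit eigenvector for λ_1: Sigma is diagonal, so its eigenvectors are the coordinate axes. λ_1 = 5 is the diagonal entry on the second coordinate axis, hence
  v_1 = (0, 1) (||v_1|| = 1).

λ_1 = 5,  λ_2 = 2;  v_1 ≈ (0, 1)


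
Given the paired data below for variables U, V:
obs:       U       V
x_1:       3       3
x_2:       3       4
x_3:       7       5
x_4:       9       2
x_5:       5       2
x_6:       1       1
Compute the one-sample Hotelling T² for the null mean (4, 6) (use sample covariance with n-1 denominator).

Step 1 — sample mean vector:
  mean(U) = (3 + 3 + 7 + 9 + 5 + 1) / 6 = 28/6 = 4.6667
  mean(V) = (3 + 4 + 5 + 2 + 2 + 1) / 6 = 17/6 = 2.8333
  x̄ = (4.6667, 2.8333),  deviation x̄ - mu_0 = (4.6667, 2.8333) - (4, 6) = (0.6667, -3.1667).

Step 2 — sample covariance matrix, S[i,j] = (1/(n-1)) · Σ_k (x_{k,i} - mean_i) · (x_{k,j} - mean_j), divisor n-1 = 5:
  S[U,U] = ((-1.6667)·(-1.6667) + (-1.6667)·(-1.6667) + (2.3333)·(2.3333) + (4.3333)·(4.3333) + (0.3333)·(0.3333) + (-3.6667)·(-3.6667)) / 5 = 43.3333/5 = 8.6667
  S[U,V] = ((-1.6667)·(0.1667) + (-1.6667)·(1.1667) + (2.3333)·(2.1667) + (4.3333)·(-0.8333) + (0.3333)·(-0.8333) + (-3.6667)·(-1.8333)) / 5 = 5.6667/5 = 1.1333
  S[V,V] = ((0.1667)·(0.1667) + (1.1667)·(1.1667) + (2.1667)·(2.1667) + (-0.8333)·(-0.8333) + (-0.8333)·(-0.8333) + (-1.8333)·(-1.8333)) / 5 = 10.8333/5 = 2.1667
  S = [[8.6667, 1.1333],
 [1.1333, 2.1667]].

Step 3 — invert S. det(S) = 8.6667·2.1667 - (1.1333)² = 17.4933.
  S^{-1} = (1/det) · [[d, -b], [-b, a]] = [[0.1239, -0.0648],
 [-0.0648, 0.4954]].

Step 4 — quadratic form (x̄ - mu_0)^T · S^{-1} · (x̄ - mu_0):
  S^{-1} · (x̄ - mu_0) = (0.2877, -1.612),
  (x̄ - mu_0)^T · [...] = (0.6667)·(0.2877) + (-3.1667)·(-1.612) = 5.2966.

Step 5 — scale by n: T² = 6 · 5.2966 = 31.7797.

T² ≈ 31.7797


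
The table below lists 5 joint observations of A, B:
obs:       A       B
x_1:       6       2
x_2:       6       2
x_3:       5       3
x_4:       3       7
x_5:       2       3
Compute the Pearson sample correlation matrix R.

Step 1 — column means:
  mean(A) = (6 + 6 + 5 + 3 + 2) / 5 = 22/5 = 4.4
  mean(B) = (2 + 2 + 3 + 7 + 3) / 5 = 17/5 = 3.4

Step 2 — sample variances and covariances s[i,j] = (1/(n-1)) · Σ_k (x_{k,i} - mean_i) · (x_{k,j} - mean_j), with n-1 = 4:
  s[A,A] = ((1.6)·(1.6) + (1.6)·(1.6) + (0.6)·(0.6) + (-1.4)·(-1.4) + (-2.4)·(-2.4)) / 4 = 13.2/4 = 3.3
  s[A,B] = ((1.6)·(-1.4) + (1.6)·(-1.4) + (0.6)·(-0.4) + (-1.4)·(3.6) + (-2.4)·(-0.4)) / 4 = -8.8/4 = -2.2
  s[B,B] = ((-1.4)·(-1.4) + (-1.4)·(-1.4) + (-0.4)·(-0.4) + (3.6)·(3.6) + (-0.4)·(-0.4)) / 4 = 17.2/4 = 4.3
  Sample standard deviations s_i = √(s[i,i]):
  s(A) = √(3.3) = 1.8166
  s(B) = √(4.3) = 2.0736

Step 3 — r_{ij} = s_{ij} / (s_i · s_j):
  r[A,A] = 1 (diagonal).
  r[A,B] = -2.2 / (1.8166 · 2.0736) = -2.2 / 3.767 = -0.584
  r[B,B] = 1 (diagonal).

R is symmetric with unit diagonal. Assembling:

R = [[1, -0.584],
 [-0.584, 1]]


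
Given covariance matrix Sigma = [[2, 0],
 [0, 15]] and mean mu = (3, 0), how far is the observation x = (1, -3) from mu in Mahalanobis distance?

Step 1 — centre the observation: (x - mu) = (-2, -3).

Step 2 — invert Sigma. det(Sigma) = 2·15 - (0)² = 30.
  Sigma^{-1} = (1/det) · [[d, -b], [-b, a]] = [[0.5, 0],
 [0, 0.0667]].

Step 3 — form the quadratic (x - mu)^T · Sigma^{-1} · (x - mu):
  Sigma^{-1} · (x - mu) = (-1, -0.2).
  (x - mu)^T · [Sigma^{-1} · (x - mu)] = (-2)·(-1) + (-3)·(-0.2) = 2.6.

Step 4 — take square root: d = √(2.6) ≈ 1.6125.

d(x, mu) = √(2.6) ≈ 1.6125


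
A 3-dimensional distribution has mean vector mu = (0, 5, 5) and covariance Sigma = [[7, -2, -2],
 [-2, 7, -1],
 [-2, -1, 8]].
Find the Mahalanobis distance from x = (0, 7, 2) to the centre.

Step 1 — centre the observation: (x - mu) = (0, 2, -3).

Step 2 — invert Sigma (cofactor / det for 3×3, or solve directly):
  Sigma^{-1} = [[0.1735, 0.0568, 0.0505],
 [0.0568, 0.164, 0.0347],
 [0.0505, 0.0347, 0.142]].

Step 3 — form the quadratic (x - mu)^T · Sigma^{-1} · (x - mu):
  Sigma^{-1} · (x - mu) = (-0.0379, 0.224, -0.3565).
  (x - mu)^T · [Sigma^{-1} · (x - mu)] = (0)·(-0.0379) + (2)·(0.224) + (-3)·(-0.3565) = 1.5174.

Step 4 — take square root: d = √(1.5174) ≈ 1.2318.

d(x, mu) = √(1.5174) ≈ 1.2318


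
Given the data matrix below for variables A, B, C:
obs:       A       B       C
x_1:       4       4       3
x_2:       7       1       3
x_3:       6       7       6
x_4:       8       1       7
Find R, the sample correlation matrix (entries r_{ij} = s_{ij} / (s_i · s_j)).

Step 1 — column means:
  mean(A) = (4 + 7 + 6 + 8) / 4 = 25/4 = 6.25
  mean(B) = (4 + 1 + 7 + 1) / 4 = 13/4 = 3.25
  mean(C) = (3 + 3 + 6 + 7) / 4 = 19/4 = 4.75

Step 2 — sample variances and covariances s[i,j] = (1/(n-1)) · Σ_k (x_{k,i} - mean_i) · (x_{k,j} - mean_j), with n-1 = 3:
  s[A,A] = ((-2.25)·(-2.25) + (0.75)·(0.75) + (-0.25)·(-0.25) + (1.75)·(1.75)) / 3 = 8.75/3 = 2.9167
  s[A,B] = ((-2.25)·(0.75) + (0.75)·(-2.25) + (-0.25)·(3.75) + (1.75)·(-2.25)) / 3 = -8.25/3 = -2.75
  s[A,C] = ((-2.25)·(-1.75) + (0.75)·(-1.75) + (-0.25)·(1.25) + (1.75)·(2.25)) / 3 = 6.25/3 = 2.0833
  s[B,B] = ((0.75)·(0.75) + (-2.25)·(-2.25) + (3.75)·(3.75) + (-2.25)·(-2.25)) / 3 = 24.75/3 = 8.25
  s[B,C] = ((0.75)·(-1.75) + (-2.25)·(-1.75) + (3.75)·(1.25) + (-2.25)·(2.25)) / 3 = 2.25/3 = 0.75
  s[C,C] = ((-1.75)·(-1.75) + (-1.75)·(-1.75) + (1.25)·(1.25) + (2.25)·(2.25)) / 3 = 12.75/3 = 4.25
  Sample standard deviations s_i = √(s[i,i]):
  s(A) = √(2.9167) = 1.7078
  s(B) = √(8.25) = 2.8723
  s(C) = √(4.25) = 2.0616

Step 3 — r_{ij} = s_{ij} / (s_i · s_j):
  r[A,A] = 1 (diagonal).
  r[A,B] = -2.75 / (1.7078 · 2.8723) = -2.75 / 4.9054 = -0.5606
  r[A,C] = 2.0833 / (1.7078 · 2.0616) = 2.0833 / 3.5208 = 0.5917
  r[B,B] = 1 (diagonal).
  r[B,C] = 0.75 / (2.8723 · 2.0616) = 0.75 / 5.9214 = 0.1267
  r[C,C] = 1 (diagonal).

R is symmetric with unit diagonal. Assembling:

R = [[1, -0.5606, 0.5917],
 [-0.5606, 1, 0.1267],
 [0.5917, 0.1267, 1]]


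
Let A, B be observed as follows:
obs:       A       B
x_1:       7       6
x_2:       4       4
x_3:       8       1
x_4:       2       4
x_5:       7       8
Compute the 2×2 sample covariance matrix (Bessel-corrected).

Step 1 — column means:
  mean(A) = (7 + 4 + 8 + 2 + 7) / 5 = 28/5 = 5.6
  mean(B) = (6 + 4 + 1 + 4 + 8) / 5 = 23/5 = 4.6

Step 2 — sample covariance S[i,j] = (1/(n-1)) · Σ_k (x_{k,i} - mean_i) · (x_{k,j} - mean_j), with n-1 = 4.
  S[A,A] = ((1.4)·(1.4) + (-1.6)·(-1.6) + (2.4)·(2.4) + (-3.6)·(-3.6) + (1.4)·(1.4)) / 4 = 25.2/4 = 6.3
  S[A,B] = ((1.4)·(1.4) + (-1.6)·(-0.6) + (2.4)·(-3.6) + (-3.6)·(-0.6) + (1.4)·(3.4)) / 4 = 1.2/4 = 0.3
  S[B,B] = ((1.4)·(1.4) + (-0.6)·(-0.6) + (-3.6)·(-3.6) + (-0.6)·(-0.6) + (3.4)·(3.4)) / 4 = 27.2/4 = 6.8

S is symmetric (S[j,i] = S[i,j]). Assembling:

S = [[6.3, 0.3],
 [0.3, 6.8]]


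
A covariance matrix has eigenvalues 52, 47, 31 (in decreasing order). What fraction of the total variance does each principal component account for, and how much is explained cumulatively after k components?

Step 1 — total variance = trace(Sigma) = Σ λ_i = 52 + 47 + 31 = 130.

Step 2 — fraction explained by component i = λ_i / Σ λ:
  PC1: 52/130 = 0.4
  PC2: 47/130 = 0.3615
  PC3: 31/130 = 0.2385

Step 3 — cumulative fraction after k components = (λ_1 + ... + λ_k) / Σ λ:
  k = 1: 52/130 = 0.4
  k = 2: (52 + 47)/130 = 99/130 = 0.7615
  k = 3: (52 + 47 + 31)/130 = 130/130 = 1

Summary (fraction, with percent):

explained: PC1 0.4 (40%), PC2 0.3615 (36.15%), PC3 0.2385 (23.85%);  cumulative: 0.4, 0.7615, 1


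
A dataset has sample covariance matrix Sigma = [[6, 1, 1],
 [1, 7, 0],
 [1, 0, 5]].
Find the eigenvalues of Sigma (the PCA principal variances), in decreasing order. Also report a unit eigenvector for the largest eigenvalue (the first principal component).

Step 1 — characteristic polynomial p(λ) = det(λI - Sigma) = λ³ - tr·λ² + c_1·λ - det, where tr = trace, c_1 = sum of the principal 2×2 minors, det = det(Sigma):
  tr = 6 + 7 + 5 = 18,
  c_1 = (6·7 - (1)²) + (6·5 - (1)²) + (7·5 - (0)²) = 41 + 29 + 35 = 105,
  det = 6·(7·5 - (0)²) - (1)·((1)·5 - (0)·(1)) + (1)·((1)·(0) - 7·(1)) = 6·(35) - (1)·(5) + (1)·(-7) = 198.
  So p(λ) = λ³ - 18λ² + 105λ - 198.
Step 2 — look for an integer root (rational root theorem: any rational root is an integer divisor of 198). Testing λ = 6:
  p(6) = 216 - 648 + 630 - 198 = 0  ✓
  Dividing out (λ - 6): p(λ) = (λ - 6)(λ² - 12λ + 33).
Step 3 — remaining eigenvalues from the quadratic λ² - 12λ + 33 = 0:
  Δ = 12² - 4·33 = 144 - 132 = 12,  λ = (12 ± √12)/2 = (12 ± 3.4641)/2 ≈ 7.7321 or 4.2679.
  Sorted: λ_1 = 7.7321,  λ_2 = 6,  λ_3 = 4.2679  (check: sum = 18 = tr ✓).

Step 4 — unit eigenvector for λ_1 ≈ 7.7321: v spans the null space of (Sigma - λ_1 I), whose rows are
  r_1 = (-1.7321, 1, 1),  r_2 = (1, -0.7321, 0),  r_3 = (1, 0, -2.7321).
  v is orthogonal to every row, so take v ∝ r_1 × r_2 = ((1)·(0) - (1)·(-0.7321), (1)·(1) - (-1.7321)·(0), (-1.7321)·(-0.7321) - (1)·(1)) ≈ (0.7321, 1, 0.2679).
  Let u = (0.7321, 1, 0.2679).
  ||u|| = √((0.7321)² + (1)² + (0.2679)²) = √(1.6077) ≈ 1.2679,  v_1 = u/||u|| ≈ (0.5774, 0.7887, 0.2113) (||v_1|| = 1).

λ_1 = 7.7321,  λ_2 = 6,  λ_3 = 4.2679;  v_1 ≈ (0.5774, 0.7887, 0.2113)


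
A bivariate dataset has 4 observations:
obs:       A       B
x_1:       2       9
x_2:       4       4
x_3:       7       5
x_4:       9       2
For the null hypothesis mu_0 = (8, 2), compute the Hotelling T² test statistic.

Step 1 — sample mean vector:
  mean(A) = (2 + 4 + 7 + 9) / 4 = 22/4 = 5.5
  mean(B) = (9 + 4 + 5 + 2) / 4 = 20/4 = 5
  x̄ = (5.5, 5),  deviation x̄ - mu_0 = (5.5, 5) - (8, 2) = (-2.5, 3).

Step 2 — sample covariance matrix, S[i,j] = (1/(n-1)) · Σ_k (x_{k,i} - mean_i) · (x_{k,j} - mean_j), divisor n-1 = 3:
  S[A,A] = ((-3.5)·(-3.5) + (-1.5)·(-1.5) + (1.5)·(1.5) + (3.5)·(3.5)) / 3 = 29/3 = 9.6667
  S[A,B] = ((-3.5)·(4) + (-1.5)·(-1) + (1.5)·(0) + (3.5)·(-3)) / 3 = -23/3 = -7.6667
  S[B,B] = ((4)·(4) + (-1)·(-1) + (0)·(0) + (-3)·(-3)) / 3 = 26/3 = 8.6667
  S = [[9.6667, -7.6667],
 [-7.6667, 8.6667]].

Step 3 — invert S. det(S) = 9.6667·8.6667 - (-7.6667)² = 25.
  S^{-1} = (1/det) · [[d, -b], [-b, a]] = [[0.3467, 0.3067],
 [0.3067, 0.3867]].

Step 4 — quadratic form (x̄ - mu_0)^T · S^{-1} · (x̄ - mu_0):
  S^{-1} · (x̄ - mu_0) = (0.0533, 0.3933),
  (x̄ - mu_0)^T · [...] = (-2.5)·(0.0533) + (3)·(0.3933) = 1.0467.

Step 5 — scale by n: T² = 4 · 1.0467 = 4.1867.

T² ≈ 4.1867


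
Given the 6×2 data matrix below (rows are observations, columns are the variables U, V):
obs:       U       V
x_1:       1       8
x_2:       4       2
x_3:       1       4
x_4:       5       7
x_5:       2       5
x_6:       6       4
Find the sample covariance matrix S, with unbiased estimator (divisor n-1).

Step 1 — column means:
  mean(U) = (1 + 4 + 1 + 5 + 2 + 6) / 6 = 19/6 = 3.1667
  mean(V) = (8 + 2 + 4 + 7 + 5 + 4) / 6 = 30/6 = 5

Step 2 — sample covariance S[i,j] = (1/(n-1)) · Σ_k (x_{k,i} - mean_i) · (x_{k,j} - mean_j), with n-1 = 5.
  S[U,U] = ((-2.1667)·(-2.1667) + (0.8333)·(0.8333) + (-2.1667)·(-2.1667) + (1.8333)·(1.8333) + (-1.1667)·(-1.1667) + (2.8333)·(2.8333)) / 5 = 22.8333/5 = 4.5667
  S[U,V] = ((-2.1667)·(3) + (0.8333)·(-3) + (-2.1667)·(-1) + (1.8333)·(2) + (-1.1667)·(0) + (2.8333)·(-1)) / 5 = -6/5 = -1.2
  S[V,V] = ((3)·(3) + (-3)·(-3) + (-1)·(-1) + (2)·(2) + (0)·(0) + (-1)·(-1)) / 5 = 24/5 = 4.8

S is symmetric (S[j,i] = S[i,j]). Assembling:

S = [[4.5667, -1.2],
 [-1.2, 4.8]]


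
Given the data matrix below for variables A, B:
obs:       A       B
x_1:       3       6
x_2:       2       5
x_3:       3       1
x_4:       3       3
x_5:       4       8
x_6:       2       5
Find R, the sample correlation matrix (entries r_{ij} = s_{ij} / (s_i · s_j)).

Step 1 — column means:
  mean(A) = (3 + 2 + 3 + 3 + 4 + 2) / 6 = 17/6 = 2.8333
  mean(B) = (6 + 5 + 1 + 3 + 8 + 5) / 6 = 28/6 = 4.6667

Step 2 — sample variances and covariances s[i,j] = (1/(n-1)) · Σ_k (x_{k,i} - mean_i) · (x_{k,j} - mean_j), with n-1 = 5:
  s[A,A] = ((0.1667)·(0.1667) + (-0.8333)·(-0.8333) + (0.1667)·(0.1667) + (0.1667)·(0.1667) + (1.1667)·(1.1667) + (-0.8333)·(-0.8333)) / 5 = 2.8333/5 = 0.5667
  s[A,B] = ((0.1667)·(1.3333) + (-0.8333)·(0.3333) + (0.1667)·(-3.6667) + (0.1667)·(-1.6667) + (1.1667)·(3.3333) + (-0.8333)·(0.3333)) / 5 = 2.6667/5 = 0.5333
  s[B,B] = ((1.3333)·(1.3333) + (0.3333)·(0.3333) + (-3.6667)·(-3.6667) + (-1.6667)·(-1.6667) + (3.3333)·(3.3333) + (0.3333)·(0.3333)) / 5 = 29.3333/5 = 5.8667
  Sample standard deviations s_i = √(s[i,i]):
  s(A) = √(0.5667) = 0.7528
  s(B) = √(5.8667) = 2.4221

Step 3 — r_{ij} = s_{ij} / (s_i · s_j):
  r[A,A] = 1 (diagonal).
  r[A,B] = 0.5333 / (0.7528 · 2.4221) = 0.5333 / 1.8233 = 0.2925
  r[B,B] = 1 (diagonal).

R is symmetric with unit diagonal. Assembling:

R = [[1, 0.2925],
 [0.2925, 1]]


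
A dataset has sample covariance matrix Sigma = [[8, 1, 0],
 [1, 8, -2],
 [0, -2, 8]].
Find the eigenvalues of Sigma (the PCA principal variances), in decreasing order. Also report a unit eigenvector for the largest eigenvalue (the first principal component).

Step 1 — characteristic polynomial p(λ) = det(λI - Sigma) = λ³ - tr·λ² + c_1·λ - det, where tr = trace, c_1 = sum of the principal 2×2 minors, det = det(Sigma):
  tr = 8 + 8 + 8 = 24,
  c_1 = (8·8 - (1)²) + (8·8 - (0)²) + (8·8 - (-2)²) = 63 + 64 + 60 = 187,
  det = 8·(8·8 - (-2)²) - (1)·((1)·8 - (-2)·(0)) + (0)·((1)·(-2) - 8·(0)) = 8·(60) - (1)·(8) + (0)·(-2) = 472.
  So p(λ) = λ³ - 24λ² + 187λ - 472.
Step 2 — look for an integer root (rational root theorem: any rational root is an integer divisor of 472). Testing λ = 8:
  p(8) = 512 - 1536 + 1496 - 472 = 0  ✓
  Dividing out (λ - 8): p(λ) = (λ - 8)(λ² - 16λ + 59).
Step 3 — remaining eigenvalues from the quadratic λ² - 16λ + 59 = 0:
  Δ = 16² - 4·59 = 256 - 236 = 20,  λ = (16 ± √20)/2 = (16 ± 4.4721)/2 ≈ 10.2361 or 5.7639.
  Sorted: λ_1 = 10.2361,  λ_2 = 8,  λ_3 = 5.7639  (check: sum = 24 = tr ✓).

Step 4 — unit eigenvector for λ_1 ≈ 10.2361: v spans the null space of (Sigma - λ_1 I), whose rows are
  r_1 = (-2.2361, 1, 0),  r_2 = (1, -2.2361, -2),  r_3 = (0, -2, -2.2361).
  v is orthogonal to every row, so take v ∝ r_1 × r_2 = ((1)·(-2) - (0)·(-2.2361), (0)·(1) - (-2.2361)·(-2), (-2.2361)·(-2.2361) - (1)·(1)) ≈ (-2, -4.4721, 4).
  Rescale (multiply by -1 so the first nonzero entry is positive): u = (2, 4.4721, -4).
  ||u|| = √((2)² + (4.4721)² + (-4)²) = √(40) ≈ 6.3246,  v_1 = u/||u|| ≈ (0.3162, 0.7071, -0.6325) (||v_1|| = 1).

λ_1 = 10.2361,  λ_2 = 8,  λ_3 = 5.7639;  v_1 ≈ (0.3162, 0.7071, -0.6325)


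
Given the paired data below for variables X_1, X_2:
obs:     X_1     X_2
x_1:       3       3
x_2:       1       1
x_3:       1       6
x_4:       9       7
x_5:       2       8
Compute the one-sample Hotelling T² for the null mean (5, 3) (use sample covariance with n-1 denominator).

Step 1 — sample mean vector:
  mean(X_1) = (3 + 1 + 1 + 9 + 2) / 5 = 16/5 = 3.2
  mean(X_2) = (3 + 1 + 6 + 7 + 8) / 5 = 25/5 = 5
  x̄ = (3.2, 5),  deviation x̄ - mu_0 = (3.2, 5) - (5, 3) = (-1.8, 2).

Step 2 — sample covariance matrix, S[i,j] = (1/(n-1)) · Σ_k (x_{k,i} - mean_i) · (x_{k,j} - mean_j), divisor n-1 = 4:
  S[X_1,X_1] = ((-0.2)·(-0.2) + (-2.2)·(-2.2) + (-2.2)·(-2.2) + (5.8)·(5.8) + (-1.2)·(-1.2)) / 4 = 44.8/4 = 11.2
  S[X_1,X_2] = ((-0.2)·(-2) + (-2.2)·(-4) + (-2.2)·(1) + (5.8)·(2) + (-1.2)·(3)) / 4 = 15/4 = 3.75
  S[X_2,X_2] = ((-2)·(-2) + (-4)·(-4) + (1)·(1) + (2)·(2) + (3)·(3)) / 4 = 34/4 = 8.5
  S = [[11.2, 3.75],
 [3.75, 8.5]].

Step 3 — invert S. det(S) = 11.2·8.5 - (3.75)² = 81.1375.
  S^{-1} = (1/det) · [[d, -b], [-b, a]] = [[0.1048, -0.0462],
 [-0.0462, 0.138]].

Step 4 — quadratic form (x̄ - mu_0)^T · S^{-1} · (x̄ - mu_0):
  S^{-1} · (x̄ - mu_0) = (-0.281, 0.3593),
  (x̄ - mu_0)^T · [...] = (-1.8)·(-0.281) + (2)·(0.3593) = 1.2243.

Step 5 — scale by n: T² = 5 · 1.2243 = 6.1217.

T² ≈ 6.1217


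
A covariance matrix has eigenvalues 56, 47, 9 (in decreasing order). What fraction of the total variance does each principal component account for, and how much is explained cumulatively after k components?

Step 1 — total variance = trace(Sigma) = Σ λ_i = 56 + 47 + 9 = 112.

Step 2 — fraction explained by component i = λ_i / Σ λ:
  PC1: 56/112 = 0.5
  PC2: 47/112 = 0.4196
  PC3: 9/112 = 0.0804

Step 3 — cumulative fraction after k components = (λ_1 + ... + λ_k) / Σ λ:
  k = 1: 56/112 = 0.5
  k = 2: (56 + 47)/112 = 103/112 = 0.9196
  k = 3: (56 + 47 + 9)/112 = 112/112 = 1

Summary (fraction, with percent):

explained: PC1 0.5 (50%), PC2 0.4196 (41.96%), PC3 0.0804 (8.04%);  cumulative: 0.5, 0.9196, 1


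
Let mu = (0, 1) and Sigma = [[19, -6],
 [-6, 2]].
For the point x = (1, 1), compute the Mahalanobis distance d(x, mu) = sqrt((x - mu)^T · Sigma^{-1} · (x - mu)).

Step 1 — centre the observation: (x - mu) = (1, 0).

Step 2 — invert Sigma. det(Sigma) = 19·2 - (-6)² = 2.
  Sigma^{-1} = (1/det) · [[d, -b], [-b, a]] = [[1, 3],
 [3, 9.5]].

Step 3 — form the quadratic (x - mu)^T · Sigma^{-1} · (x - mu):
  Sigma^{-1} · (x - mu) = (1, 3).
  (x - mu)^T · [Sigma^{-1} · (x - mu)] = (1)·(1) + (0)·(3) = 1.

Step 4 — take square root: d = √(1) ≈ 1.

d(x, mu) = √(1) ≈ 1


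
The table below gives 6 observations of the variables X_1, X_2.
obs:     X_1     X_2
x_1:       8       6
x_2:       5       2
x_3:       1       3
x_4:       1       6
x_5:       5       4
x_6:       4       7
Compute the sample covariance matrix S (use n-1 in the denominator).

Step 1 — column means:
  mean(X_1) = (8 + 5 + 1 + 1 + 5 + 4) / 6 = 24/6 = 4
  mean(X_2) = (6 + 2 + 3 + 6 + 4 + 7) / 6 = 28/6 = 4.6667

Step 2 — sample covariance S[i,j] = (1/(n-1)) · Σ_k (x_{k,i} - mean_i) · (x_{k,j} - mean_j), with n-1 = 5.
  S[X_1,X_1] = ((4)·(4) + (1)·(1) + (-3)·(-3) + (-3)·(-3) + (1)·(1) + (0)·(0)) / 5 = 36/5 = 7.2
  S[X_1,X_2] = ((4)·(1.3333) + (1)·(-2.6667) + (-3)·(-1.6667) + (-3)·(1.3333) + (1)·(-0.6667) + (0)·(2.3333)) / 5 = 3/5 = 0.6
  S[X_2,X_2] = ((1.3333)·(1.3333) + (-2.6667)·(-2.6667) + (-1.6667)·(-1.6667) + (1.3333)·(1.3333) + (-0.6667)·(-0.6667) + (2.3333)·(2.3333)) / 5 = 19.3333/5 = 3.8667

S is symmetric (S[j,i] = S[i,j]). Assembling:

S = [[7.2, 0.6],
 [0.6, 3.8667]]


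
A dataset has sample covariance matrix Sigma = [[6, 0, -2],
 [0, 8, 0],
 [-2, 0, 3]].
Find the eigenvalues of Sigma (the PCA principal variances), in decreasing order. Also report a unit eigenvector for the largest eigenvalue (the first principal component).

Step 1 — characteristic polynomial p(λ) = det(λI - Sigma) = λ³ - tr·λ² + c_1·λ - det, where tr = trace, c_1 = sum of the principal 2×2 minors, det = det(Sigma):
  tr = 6 + 8 + 3 = 17,
  c_1 = (6·8 - (0)²) + (6·3 - (-2)²) + (8·3 - (0)²) = 48 + 14 + 24 = 86,
  det = 6·(8·3 - (0)²) - (0)·((0)·3 - (0)·(-2)) + (-2)·((0)·(0) - 8·(-2)) = 6·(24) - (0)·(0) + (-2)·(16) = 112.
  So p(λ) = λ³ - 17λ² + 86λ - 112.
Step 2 — look for an integer root (rational root theorem: any rational root is an integer divisor of 112). Testing λ = 2:
  p(2) = 8 - 68 + 172 - 112 = 0  ✓
  Dividing out (λ - 2): p(λ) = (λ - 2)(λ² - 15λ + 56).
Step 3 — remaining eigenvalues from the quadratic λ² - 15λ + 56 = 0:
  Δ = 15² - 4·56 = 225 - 224 = 1,  λ = (15 ± √1)/2 = (15 ± 1)/2 = 8 or 7.
  Sorted: λ_1 = 8,  λ_2 = 7,  λ_3 = 2  (check: sum = 17 = tr ✓).

Step 4 — unit eigenvector for λ_1 = 8: v spans the null space of (Sigma - λ_1 I), whose rows are
  r_1 = (-2, 0, -2),  r_2 = (0, 0, 0),  r_3 = (-2, 0, -5).
  v is orthogonal to every row, so take v ∝ r_1 × r_3 = ((0)·(-5) - (-2)·(0), (-2)·(-2) - (-2)·(-5), (-2)·(0) - (0)·(-2)) = (0, -6, 0).
  Rescale (divide by 6; multiply by -1 so the first nonzero entry is positive): u = (0, 1, 0).
  ||u|| = √((0)² + (1)² + (0)²) = √(1) = 1,  v_1 = u/||u|| ≈ (0, 1, 0) (||v_1|| = 1).

λ_1 = 8,  λ_2 = 7,  λ_3 = 2;  v_1 ≈ (0, 1, 0)


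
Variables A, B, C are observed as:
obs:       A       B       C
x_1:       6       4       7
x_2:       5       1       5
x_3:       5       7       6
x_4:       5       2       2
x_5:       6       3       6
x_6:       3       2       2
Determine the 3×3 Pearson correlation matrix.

Step 1 — column means:
  mean(A) = (6 + 5 + 5 + 5 + 6 + 3) / 6 = 30/6 = 5
  mean(B) = (4 + 1 + 7 + 2 + 3 + 2) / 6 = 19/6 = 3.1667
  mean(C) = (7 + 5 + 6 + 2 + 6 + 2) / 6 = 28/6 = 4.6667

Step 2 — sample variances and covariances s[i,j] = (1/(n-1)) · Σ_k (x_{k,i} - mean_i) · (x_{k,j} - mean_j), with n-1 = 5:
  s[A,A] = ((1)·(1) + (0)·(0) + (0)·(0) + (0)·(0) + (1)·(1) + (-2)·(-2)) / 5 = 6/5 = 1.2
  s[A,B] = ((1)·(0.8333) + (0)·(-2.1667) + (0)·(3.8333) + (0)·(-1.1667) + (1)·(-0.1667) + (-2)·(-1.1667)) / 5 = 3/5 = 0.6
  s[A,C] = ((1)·(2.3333) + (0)·(0.3333) + (0)·(1.3333) + (0)·(-2.6667) + (1)·(1.3333) + (-2)·(-2.6667)) / 5 = 9/5 = 1.8
  s[B,B] = ((0.8333)·(0.8333) + (-2.1667)·(-2.1667) + (3.8333)·(3.8333) + (-1.1667)·(-1.1667) + (-0.1667)·(-0.1667) + (-1.1667)·(-1.1667)) / 5 = 22.8333/5 = 4.5667
  s[B,C] = ((0.8333)·(2.3333) + (-2.1667)·(0.3333) + (3.8333)·(1.3333) + (-1.1667)·(-2.6667) + (-0.1667)·(1.3333) + (-1.1667)·(-2.6667)) / 5 = 12.3333/5 = 2.4667
  s[C,C] = ((2.3333)·(2.3333) + (0.3333)·(0.3333) + (1.3333)·(1.3333) + (-2.6667)·(-2.6667) + (1.3333)·(1.3333) + (-2.6667)·(-2.6667)) / 5 = 23.3333/5 = 4.6667
  Sample standard deviations s_i = √(s[i,i]):
  s(A) = √(1.2) = 1.0954
  s(B) = √(4.5667) = 2.137
  s(C) = √(4.6667) = 2.1602

Step 3 — r_{ij} = s_{ij} / (s_i · s_j):
  r[A,A] = 1 (diagonal).
  r[A,B] = 0.6 / (1.0954 · 2.137) = 0.6 / 2.3409 = 0.2563
  r[A,C] = 1.8 / (1.0954 · 2.1602) = 1.8 / 2.3664 = 0.7606
  r[B,B] = 1 (diagonal).
  r[B,C] = 2.4667 / (2.137 · 2.1602) = 2.4667 / 4.6164 = 0.5343
  r[C,C] = 1 (diagonal).

R is symmetric with unit diagonal. Assembling:

R = [[1, 0.2563, 0.7606],
 [0.2563, 1, 0.5343],
 [0.7606, 0.5343, 1]]


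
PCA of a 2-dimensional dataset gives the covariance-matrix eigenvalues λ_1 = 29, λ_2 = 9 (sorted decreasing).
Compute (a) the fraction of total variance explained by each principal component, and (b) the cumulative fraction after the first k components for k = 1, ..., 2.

Step 1 — total variance = trace(Sigma) = Σ λ_i = 29 + 9 = 38.

Step 2 — fraction explained by component i = λ_i / Σ λ:
  PC1: 29/38 = 0.7632
  PC2: 9/38 = 0.2368

Step 3 — cumulative fraction after k components = (λ_1 + ... + λ_k) / Σ λ:
  k = 1: 29/38 = 0.7632
  k = 2: (29 + 9)/38 = 38/38 = 1

Summary (fraction, with percent):

explained: PC1 0.7632 (76.32%), PC2 0.2368 (23.68%);  cumulative: 0.7632, 1


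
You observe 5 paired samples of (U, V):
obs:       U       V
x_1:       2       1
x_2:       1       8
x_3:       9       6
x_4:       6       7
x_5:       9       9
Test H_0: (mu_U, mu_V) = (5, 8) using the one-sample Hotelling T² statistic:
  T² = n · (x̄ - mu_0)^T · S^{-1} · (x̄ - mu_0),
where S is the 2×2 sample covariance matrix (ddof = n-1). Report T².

Step 1 — sample mean vector:
  mean(U) = (2 + 1 + 9 + 6 + 9) / 5 = 27/5 = 5.4
  mean(V) = (1 + 8 + 6 + 7 + 9) / 5 = 31/5 = 6.2
  x̄ = (5.4, 6.2),  deviation x̄ - mu_0 = (5.4, 6.2) - (5, 8) = (0.4, -1.8).

Step 2 — sample covariance matrix, S[i,j] = (1/(n-1)) · Σ_k (x_{k,i} - mean_i) · (x_{k,j} - mean_j), divisor n-1 = 4:
  S[U,U] = ((-3.4)·(-3.4) + (-4.4)·(-4.4) + (3.6)·(3.6) + (0.6)·(0.6) + (3.6)·(3.6)) / 4 = 57.2/4 = 14.3
  S[U,V] = ((-3.4)·(-5.2) + (-4.4)·(1.8) + (3.6)·(-0.2) + (0.6)·(0.8) + (3.6)·(2.8)) / 4 = 19.6/4 = 4.9
  S[V,V] = ((-5.2)·(-5.2) + (1.8)·(1.8) + (-0.2)·(-0.2) + (0.8)·(0.8) + (2.8)·(2.8)) / 4 = 38.8/4 = 9.7
  S = [[14.3, 4.9],
 [4.9, 9.7]].

Step 3 — invert S. det(S) = 14.3·9.7 - (4.9)² = 114.7.
  S^{-1} = (1/det) · [[d, -b], [-b, a]] = [[0.0846, -0.0427],
 [-0.0427, 0.1247]].

Step 4 — quadratic form (x̄ - mu_0)^T · S^{-1} · (x̄ - mu_0):
  S^{-1} · (x̄ - mu_0) = (0.1107, -0.2415),
  (x̄ - mu_0)^T · [...] = (0.4)·(0.1107) + (-1.8)·(-0.2415) = 0.479.

Step 5 — scale by n: T² = 5 · 0.479 = 2.3949.

T² ≈ 2.3949


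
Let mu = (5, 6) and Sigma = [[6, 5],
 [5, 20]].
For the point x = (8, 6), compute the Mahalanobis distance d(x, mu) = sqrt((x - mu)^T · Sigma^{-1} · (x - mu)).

Step 1 — centre the observation: (x - mu) = (3, 0).

Step 2 — invert Sigma. det(Sigma) = 6·20 - (5)² = 95.
  Sigma^{-1} = (1/det) · [[d, -b], [-b, a]] = [[0.2105, -0.0526],
 [-0.0526, 0.0632]].

Step 3 — form the quadratic (x - mu)^T · Sigma^{-1} · (x - mu):
  Sigma^{-1} · (x - mu) = (0.6316, -0.1579).
  (x - mu)^T · [Sigma^{-1} · (x - mu)] = (3)·(0.6316) + (0)·(-0.1579) = 1.8947.

Step 4 — take square root: d = √(1.8947) ≈ 1.3765.

d(x, mu) = √(1.8947) ≈ 1.3765


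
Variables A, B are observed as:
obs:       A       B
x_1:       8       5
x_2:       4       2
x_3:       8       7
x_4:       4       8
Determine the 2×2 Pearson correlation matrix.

Step 1 — column means:
  mean(A) = (8 + 4 + 8 + 4) / 4 = 24/4 = 6
  mean(B) = (5 + 2 + 7 + 8) / 4 = 22/4 = 5.5

Step 2 — sample variances and covariances s[i,j] = (1/(n-1)) · Σ_k (x_{k,i} - mean_i) · (x_{k,j} - mean_j), with n-1 = 3:
  s[A,A] = ((2)·(2) + (-2)·(-2) + (2)·(2) + (-2)·(-2)) / 3 = 16/3 = 5.3333
  s[A,B] = ((2)·(-0.5) + (-2)·(-3.5) + (2)·(1.5) + (-2)·(2.5)) / 3 = 4/3 = 1.3333
  s[B,B] = ((-0.5)·(-0.5) + (-3.5)·(-3.5) + (1.5)·(1.5) + (2.5)·(2.5)) / 3 = 21/3 = 7
  Sample standard deviations s_i = √(s[i,i]):
  s(A) = √(5.3333) = 2.3094
  s(B) = √(7) = 2.6458

Step 3 — r_{ij} = s_{ij} / (s_i · s_j):
  r[A,A] = 1 (diagonal).
  r[A,B] = 1.3333 / (2.3094 · 2.6458) = 1.3333 / 6.1101 = 0.2182
  r[B,B] = 1 (diagonal).

R is symmetric with unit diagonal. Assembling:

R = [[1, 0.2182],
 [0.2182, 1]]


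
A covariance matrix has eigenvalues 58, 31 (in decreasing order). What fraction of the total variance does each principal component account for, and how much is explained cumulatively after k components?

Step 1 — total variance = trace(Sigma) = Σ λ_i = 58 + 31 = 89.

Step 2 — fraction explained by component i = λ_i / Σ λ:
  PC1: 58/89 = 0.6517
  PC2: 31/89 = 0.3483

Step 3 — cumulative fraction after k components = (λ_1 + ... + λ_k) / Σ λ:
  k = 1: 58/89 = 0.6517
  k = 2: (58 + 31)/89 = 89/89 = 1

Summary (fraction, with percent):

explained: PC1 0.6517 (65.17%), PC2 0.3483 (34.83%);  cumulative: 0.6517, 1


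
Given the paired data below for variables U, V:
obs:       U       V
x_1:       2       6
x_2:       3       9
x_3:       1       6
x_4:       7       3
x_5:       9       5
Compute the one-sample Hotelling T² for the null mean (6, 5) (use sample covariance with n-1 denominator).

Step 1 — sample mean vector:
  mean(U) = (2 + 3 + 1 + 7 + 9) / 5 = 22/5 = 4.4
  mean(V) = (6 + 9 + 6 + 3 + 5) / 5 = 29/5 = 5.8
  x̄ = (4.4, 5.8),  deviation x̄ - mu_0 = (4.4, 5.8) - (6, 5) = (-1.6, 0.8).

Step 2 — sample covariance matrix, S[i,j] = (1/(n-1)) · Σ_k (x_{k,i} - mean_i) · (x_{k,j} - mean_j), divisor n-1 = 4:
  S[U,U] = ((-2.4)·(-2.4) + (-1.4)·(-1.4) + (-3.4)·(-3.4) + (2.6)·(2.6) + (4.6)·(4.6)) / 4 = 47.2/4 = 11.8
  S[U,V] = ((-2.4)·(0.2) + (-1.4)·(3.2) + (-3.4)·(0.2) + (2.6)·(-2.8) + (4.6)·(-0.8)) / 4 = -16.6/4 = -4.15
  S[V,V] = ((0.2)·(0.2) + (3.2)·(3.2) + (0.2)·(0.2) + (-2.8)·(-2.8) + (-0.8)·(-0.8)) / 4 = 18.8/4 = 4.7
  S = [[11.8, -4.15],
 [-4.15, 4.7]].

Step 3 — invert S. det(S) = 11.8·4.7 - (-4.15)² = 38.2375.
  S^{-1} = (1/det) · [[d, -b], [-b, a]] = [[0.1229, 0.1085],
 [0.1085, 0.3086]].

Step 4 — quadratic form (x̄ - mu_0)^T · S^{-1} · (x̄ - mu_0):
  S^{-1} · (x̄ - mu_0) = (-0.1098, 0.0732),
  (x̄ - mu_0)^T · [...] = (-1.6)·(-0.1098) + (0.8)·(0.0732) = 0.2343.

Step 5 — scale by n: T² = 5 · 0.2343 = 1.1716.

T² ≈ 1.1716


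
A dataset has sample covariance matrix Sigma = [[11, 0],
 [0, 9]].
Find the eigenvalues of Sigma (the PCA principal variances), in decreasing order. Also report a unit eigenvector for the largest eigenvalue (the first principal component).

Step 1 — characteristic polynomial of 2×2 Sigma:
  det(Sigma - λI) = λ² - trace · λ + det = 0.
  trace = 11 + 9 = 20, det = 11·9 - (0)² = 99.
Step 2 — discriminant:
  Δ = trace² - 4·det = 400 - 396 = 4.
Step 3 — eigenvalues:
  λ = (trace ± √Δ)/2 = (20 ± 2)/2,
  λ_1 = 11,  λ_2 = 9.

Step 4 — unit eigenvector for λ_1: Sigma is diagonal, so its eigenvectors are the coordinate axes. λ_1 = 11 is the diagonal entry on the first coordinate axis, hence
  v_1 = (1, 0) (||v_1|| = 1).

λ_1 = 11,  λ_2 = 9;  v_1 ≈ (1, 0)
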